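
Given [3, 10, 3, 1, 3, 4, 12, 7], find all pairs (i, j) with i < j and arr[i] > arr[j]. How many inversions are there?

Finding inversions in [3, 10, 3, 1, 3, 4, 12, 7]:

(0, 3): arr[0]=3 > arr[3]=1
(1, 2): arr[1]=10 > arr[2]=3
(1, 3): arr[1]=10 > arr[3]=1
(1, 4): arr[1]=10 > arr[4]=3
(1, 5): arr[1]=10 > arr[5]=4
(1, 7): arr[1]=10 > arr[7]=7
(2, 3): arr[2]=3 > arr[3]=1
(6, 7): arr[6]=12 > arr[7]=7

Total inversions: 8

The array has 8 inversion(s): (0,3), (1,2), (1,3), (1,4), (1,5), (1,7), (2,3), (6,7). Each pair (i,j) satisfies i < j and arr[i] > arr[j].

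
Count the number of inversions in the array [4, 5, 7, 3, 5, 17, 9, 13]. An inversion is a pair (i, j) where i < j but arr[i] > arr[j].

Finding inversions in [4, 5, 7, 3, 5, 17, 9, 13]:

(0, 3): arr[0]=4 > arr[3]=3
(1, 3): arr[1]=5 > arr[3]=3
(2, 3): arr[2]=7 > arr[3]=3
(2, 4): arr[2]=7 > arr[4]=5
(5, 6): arr[5]=17 > arr[6]=9
(5, 7): arr[5]=17 > arr[7]=13

Total inversions: 6

The array has 6 inversion(s): (0,3), (1,3), (2,3), (2,4), (5,6), (5,7). Each pair (i,j) satisfies i < j and arr[i] > arr[j].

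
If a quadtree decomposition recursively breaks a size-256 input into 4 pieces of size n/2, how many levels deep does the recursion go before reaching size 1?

For divide and conquer with division factor 2:

Problem sizes at each level:
Level 0: 256
Level 1: 128
Level 2: 64
Level 3: 32
Level 4: 16
Level 5: 8
Level 6: 4
Level 7: 2
Level 8: 1

The root is level 0 and the size-1 base case is level 8 (the tree spans levels 0 through 8, i.e. 9 levels counting the root), so the depth is the number of divisions: log_2(256) = 8

The recursion tree depth is log_2(256) = 8. At each level, the problem size is divided by 2, so it takes 8 divisions to reduce to a base case of size 1. The algorithm makes 4 recursive calls at each level.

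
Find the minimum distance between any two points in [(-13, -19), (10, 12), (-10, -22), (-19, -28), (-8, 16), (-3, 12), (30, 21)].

Computing all pairwise distances among 7 points:

d((-13, -19), (10, 12)) = 38.6005
d((-13, -19), (-10, -22)) = 4.2426 <-- minimum
d((-13, -19), (-19, -28)) = 10.8167
d((-13, -19), (-8, 16)) = 35.3553
d((-13, -19), (-3, 12)) = 32.573
d((-13, -19), (30, 21)) = 58.7282
d((10, 12), (-10, -22)) = 39.4462
d((10, 12), (-19, -28)) = 49.4065
d((10, 12), (-8, 16)) = 18.4391
d((10, 12), (-3, 12)) = 13.0
d((10, 12), (30, 21)) = 21.9317
d((-10, -22), (-19, -28)) = 10.8167
d((-10, -22), (-8, 16)) = 38.0526
d((-10, -22), (-3, 12)) = 34.7131
d((-10, -22), (30, 21)) = 58.7282
d((-19, -28), (-8, 16)) = 45.3542
d((-19, -28), (-3, 12)) = 43.0813
d((-19, -28), (30, 21)) = 69.2965
d((-8, 16), (-3, 12)) = 6.4031
d((-8, 16), (30, 21)) = 38.3275
d((-3, 12), (30, 21)) = 34.2053

Closest pair: (-13, -19) and (-10, -22) with distance 4.2426

The closest pair is (-13, -19) and (-10, -22) with Euclidean distance 4.2426. For 7 points, brute-force pairwise comparison is shown above. For large n, the divide-and-conquer algorithm (sort by x, recurse on halves, check the dividing strip) achieves O(n log n).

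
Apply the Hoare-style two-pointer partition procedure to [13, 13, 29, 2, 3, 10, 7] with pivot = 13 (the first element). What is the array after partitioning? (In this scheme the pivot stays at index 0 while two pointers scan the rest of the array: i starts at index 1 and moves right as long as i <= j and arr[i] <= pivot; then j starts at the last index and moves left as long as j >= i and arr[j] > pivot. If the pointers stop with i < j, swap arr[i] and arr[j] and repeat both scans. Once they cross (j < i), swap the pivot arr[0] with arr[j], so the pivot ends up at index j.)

Hoare-style two-pointer partition with pivot = 13:

Initial array: [13, 13, 29, 2, 3, 10, 7]

Pointers start at i = 1, j = 6.
i stops at index 2 (arr[2]=29 > 13), j stops at index 6 (arr[6]=7 <= 13): swap arr[2] and arr[6], array becomes [13, 13, 7, 2, 3, 10, 29]
i ends at 6, j ends at 5: the pointers have crossed (j < i), so scanning stops.

Swap pivot arr[0] with arr[5] to place pivot at position 5: [10, 13, 7, 2, 3, 13, 29]
Pivot position: 5

After partitioning with pivot 13, the array becomes [10, 13, 7, 2, 3, 13, 29]. The pivot is placed at index 5. All elements to the left of the pivot are <= 13, and all elements to the right are > 13.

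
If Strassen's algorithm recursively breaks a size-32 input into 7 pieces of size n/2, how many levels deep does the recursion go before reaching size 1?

For divide and conquer with division factor 2:

Problem sizes at each level:
Level 0: 32
Level 1: 16
Level 2: 8
Level 3: 4
Level 4: 2
Level 5: 1

The root is level 0 and the size-1 base case is level 5 (the tree spans levels 0 through 5, i.e. 6 levels counting the root), so the depth is the number of divisions: log_2(32) = 5

The recursion tree depth is log_2(32) = 5. At each level, the problem size is divided by 2, so it takes 5 divisions to reduce to a base case of size 1. The algorithm makes 7 recursive calls at each level.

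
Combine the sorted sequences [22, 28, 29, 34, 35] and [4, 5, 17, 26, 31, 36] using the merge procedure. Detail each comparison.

Merging process:

Compare 22 vs 4: take 4 from right. Merged: [4]
Compare 22 vs 5: take 5 from right. Merged: [4, 5]
Compare 22 vs 17: take 17 from right. Merged: [4, 5, 17]
Compare 22 vs 26: take 22 from left. Merged: [4, 5, 17, 22]
Compare 28 vs 26: take 26 from right. Merged: [4, 5, 17, 22, 26]
Compare 28 vs 31: take 28 from left. Merged: [4, 5, 17, 22, 26, 28]
Compare 29 vs 31: take 29 from left. Merged: [4, 5, 17, 22, 26, 28, 29]
Compare 34 vs 31: take 31 from right. Merged: [4, 5, 17, 22, 26, 28, 29, 31]
Compare 34 vs 36: take 34 from left. Merged: [4, 5, 17, 22, 26, 28, 29, 31, 34]
Compare 35 vs 36: take 35 from left. Merged: [4, 5, 17, 22, 26, 28, 29, 31, 34, 35]
Append remaining from right: [36]. Merged: [4, 5, 17, 22, 26, 28, 29, 31, 34, 35, 36]

Final merged array: [4, 5, 17, 22, 26, 28, 29, 31, 34, 35, 36]
Total comparisons: 10

The merged array is [4, 5, 17, 22, 26, 28, 29, 31, 34, 35, 36], requiring 10 comparisons. The merge step runs in O(n) time where n is the total number of elements.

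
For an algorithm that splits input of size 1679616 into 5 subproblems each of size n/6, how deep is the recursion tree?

For divide and conquer with division factor 6:

Problem sizes at each level:
Level 0: 1679616
Level 1: 279936
Level 2: 46656
Level 3: 7776
Level 4: 1296
Level 5: 216
Level 6: 36
Level 7: 6
Level 8: 1

The root is level 0 and the size-1 base case is level 8 (the tree spans levels 0 through 8, i.e. 9 levels counting the root), so the depth is the number of divisions: log_6(1679616) = 8

The recursion tree depth is log_6(1679616) = 8. At each level, the problem size is divided by 6, so it takes 8 divisions to reduce to a base case of size 1. The algorithm makes 5 recursive calls at each level.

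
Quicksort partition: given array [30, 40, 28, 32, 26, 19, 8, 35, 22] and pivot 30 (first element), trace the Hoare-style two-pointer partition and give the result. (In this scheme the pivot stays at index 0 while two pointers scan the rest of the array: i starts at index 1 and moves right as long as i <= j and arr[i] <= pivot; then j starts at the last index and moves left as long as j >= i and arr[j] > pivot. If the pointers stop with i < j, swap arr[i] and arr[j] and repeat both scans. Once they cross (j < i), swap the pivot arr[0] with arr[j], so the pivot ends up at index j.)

Hoare-style two-pointer partition with pivot = 30:

Initial array: [30, 40, 28, 32, 26, 19, 8, 35, 22]

Pointers start at i = 1, j = 8.
i stops at index 1 (arr[1]=40 > 30), j stops at index 8 (arr[8]=22 <= 30): swap arr[1] and arr[8], array becomes [30, 22, 28, 32, 26, 19, 8, 35, 40]
i stops at index 3 (arr[3]=32 > 30), j stops at index 6 (arr[6]=8 <= 30): swap arr[3] and arr[6], array becomes [30, 22, 28, 8, 26, 19, 32, 35, 40]
i ends at 6, j ends at 5: the pointers have crossed (j < i), so scanning stops.

Swap pivot arr[0] with arr[5] to place pivot at position 5: [19, 22, 28, 8, 26, 30, 32, 35, 40]
Pivot position: 5

After partitioning with pivot 30, the array becomes [19, 22, 28, 8, 26, 30, 32, 35, 40]. The pivot is placed at index 5. All elements to the left of the pivot are <= 30, and all elements to the right are > 30.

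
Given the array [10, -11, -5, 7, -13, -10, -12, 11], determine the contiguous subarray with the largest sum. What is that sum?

Using Kadane's algorithm on [10, -11, -5, 7, -13, -10, -12, 11]:

Scanning through the array:
Position 1 (value -11): max_ending_here = -1, max_so_far = 10
Position 2 (value -5): max_ending_here = -5, max_so_far = 10
Position 3 (value 7): max_ending_here = 7, max_so_far = 10
Position 4 (value -13): max_ending_here = -6, max_so_far = 10
Position 5 (value -10): max_ending_here = -10, max_so_far = 10
Position 6 (value -12): max_ending_here = -12, max_so_far = 10
Position 7 (value 11): max_ending_here = 11, max_so_far = 11

Maximum subarray: [11]
Maximum sum: 11

The maximum subarray is [11] with sum 11. This subarray runs from index 7 to index 7.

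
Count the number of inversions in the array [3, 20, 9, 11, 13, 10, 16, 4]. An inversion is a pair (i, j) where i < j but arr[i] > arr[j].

Finding inversions in [3, 20, 9, 11, 13, 10, 16, 4]:

(1, 2): arr[1]=20 > arr[2]=9
(1, 3): arr[1]=20 > arr[3]=11
(1, 4): arr[1]=20 > arr[4]=13
(1, 5): arr[1]=20 > arr[5]=10
(1, 6): arr[1]=20 > arr[6]=16
(1, 7): arr[1]=20 > arr[7]=4
(2, 7): arr[2]=9 > arr[7]=4
(3, 5): arr[3]=11 > arr[5]=10
(3, 7): arr[3]=11 > arr[7]=4
(4, 5): arr[4]=13 > arr[5]=10
(4, 7): arr[4]=13 > arr[7]=4
(5, 7): arr[5]=10 > arr[7]=4
(6, 7): arr[6]=16 > arr[7]=4

Total inversions: 13

The array has 13 inversion(s): (1,2), (1,3), (1,4), (1,5), (1,6), (1,7), (2,7), (3,5), (3,7), (4,5), (4,7), (5,7), (6,7). Each pair (i,j) satisfies i < j and arr[i] > arr[j].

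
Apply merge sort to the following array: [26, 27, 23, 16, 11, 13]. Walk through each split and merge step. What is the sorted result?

Merge sort trace:

Split: [26, 27, 23, 16, 11, 13] -> [26, 27, 23] and [16, 11, 13]
  Split: [26, 27, 23] -> [26] and [27, 23]
    Split: [27, 23] -> [27] and [23]
    Merge: [27] + [23] -> [23, 27]
  Merge: [26] + [23, 27] -> [23, 26, 27]
  Split: [16, 11, 13] -> [16] and [11, 13]
    Split: [11, 13] -> [11] and [13]
    Merge: [11] + [13] -> [11, 13]
  Merge: [16] + [11, 13] -> [11, 13, 16]
Merge: [23, 26, 27] + [11, 13, 16] -> [11, 13, 16, 23, 26, 27]

Final sorted array: [11, 13, 16, 23, 26, 27]

The merge sort proceeds by recursively splitting the array and merging sorted halves.
After all merges, the sorted array is [11, 13, 16, 23, 26, 27].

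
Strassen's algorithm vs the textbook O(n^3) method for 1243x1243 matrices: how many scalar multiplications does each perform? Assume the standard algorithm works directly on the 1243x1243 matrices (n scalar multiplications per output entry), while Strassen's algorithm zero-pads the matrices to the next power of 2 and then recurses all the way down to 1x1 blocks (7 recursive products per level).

Matrix multiplication for 1243x1243 matrices:

Strassen's algorithm requires power-of-2 dimensions. Pad 1243x1243 to 2048x2048 (next power of 2).

Standard algorithm: 1243^3 = 1920495907 multiplications
Strassen's algorithm: 7^(log2(2048)) = 7^11 = 1977326743 multiplications
Difference: 1920495907 - 1977326743 = -56830836 (Strassen uses MORE here due to padding overhead — for small or just-over-power-of-2 n, padding can outweigh the per-level savings)

Standard: 1920495907 multiplications (1243^3). Strassen: 1977326743 multiplications (7^11, after padding to 2048x2048). Strassen reduces 8 recursive multiplications to 7 at each level.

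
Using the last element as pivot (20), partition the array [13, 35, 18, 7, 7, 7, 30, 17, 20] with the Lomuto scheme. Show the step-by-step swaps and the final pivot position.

Lomuto partition with pivot = 20:

Initial array: [13, 35, 18, 7, 7, 7, 30, 17, 20]

arr[0]=13 <= 20: swap with position 0, array becomes [13, 35, 18, 7, 7, 7, 30, 17, 20]
arr[1]=35 > 20: no swap
arr[2]=18 <= 20: swap with position 1, array becomes [13, 18, 35, 7, 7, 7, 30, 17, 20]
arr[3]=7 <= 20: swap with position 2, array becomes [13, 18, 7, 35, 7, 7, 30, 17, 20]
arr[4]=7 <= 20: swap with position 3, array becomes [13, 18, 7, 7, 35, 7, 30, 17, 20]
arr[5]=7 <= 20: swap with position 4, array becomes [13, 18, 7, 7, 7, 35, 30, 17, 20]
arr[6]=30 > 20: no swap
arr[7]=17 <= 20: swap with position 5, array becomes [13, 18, 7, 7, 7, 17, 30, 35, 20]

Place pivot at position 6: [13, 18, 7, 7, 7, 17, 20, 35, 30]
Pivot position: 6

After partitioning with pivot 20, the array becomes [13, 18, 7, 7, 7, 17, 20, 35, 30]. The pivot is placed at index 6. All elements to the left of the pivot are <= 20, and all elements to the right are > 20.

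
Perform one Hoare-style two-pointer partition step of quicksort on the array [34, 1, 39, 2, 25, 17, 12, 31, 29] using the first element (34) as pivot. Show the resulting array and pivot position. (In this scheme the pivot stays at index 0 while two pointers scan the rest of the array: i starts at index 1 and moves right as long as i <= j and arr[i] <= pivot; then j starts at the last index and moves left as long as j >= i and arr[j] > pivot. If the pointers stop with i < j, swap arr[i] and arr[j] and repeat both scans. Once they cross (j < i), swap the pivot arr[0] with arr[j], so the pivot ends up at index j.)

Hoare-style two-pointer partition with pivot = 34:

Initial array: [34, 1, 39, 2, 25, 17, 12, 31, 29]

Pointers start at i = 1, j = 8.
i stops at index 2 (arr[2]=39 > 34), j stops at index 8 (arr[8]=29 <= 34): swap arr[2] and arr[8], array becomes [34, 1, 29, 2, 25, 17, 12, 31, 39]
i ends at 8, j ends at 7: the pointers have crossed (j < i), so scanning stops.

Swap pivot arr[0] with arr[7] to place pivot at position 7: [31, 1, 29, 2, 25, 17, 12, 34, 39]
Pivot position: 7

After partitioning with pivot 34, the array becomes [31, 1, 29, 2, 25, 17, 12, 34, 39]. The pivot is placed at index 7. All elements to the left of the pivot are <= 34, and all elements to the right are > 34.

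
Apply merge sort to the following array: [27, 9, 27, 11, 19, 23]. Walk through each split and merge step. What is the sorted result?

Merge sort trace:

Split: [27, 9, 27, 11, 19, 23] -> [27, 9, 27] and [11, 19, 23]
  Split: [27, 9, 27] -> [27] and [9, 27]
    Split: [9, 27] -> [9] and [27]
    Merge: [9] + [27] -> [9, 27]
  Merge: [27] + [9, 27] -> [9, 27, 27]
  Split: [11, 19, 23] -> [11] and [19, 23]
    Split: [19, 23] -> [19] and [23]
    Merge: [19] + [23] -> [19, 23]
  Merge: [11] + [19, 23] -> [11, 19, 23]
Merge: [9, 27, 27] + [11, 19, 23] -> [9, 11, 19, 23, 27, 27]

Final sorted array: [9, 11, 19, 23, 27, 27]

The merge sort proceeds by recursively splitting the array and merging sorted halves.
After all merges, the sorted array is [9, 11, 19, 23, 27, 27].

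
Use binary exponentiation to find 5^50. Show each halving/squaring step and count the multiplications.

Computing 5^50 by squaring (build up from 5^1; each line after the first costs one multiplication):

5^1 = 5
5^2 = (5^1)^2 = 5^2 = 25
5^3 = 5 * 5^2 = 5 * 25 = 125
5^6 = (5^3)^2 = 125^2 = 15625
5^12 = (5^6)^2 = 15625^2 = 244140625
5^24 = (5^12)^2 = 244140625^2 = 59604644775390625
5^25 = 5 * 5^24 = 5 * 59604644775390625 = 298023223876953125
5^50 = (5^25)^2 = 298023223876953125^2 = 88817841970012523233890533447265625

Result: 88817841970012523233890533447265625
Multiplications needed: 7 (7 lines after 5^1)

5^50 = 88817841970012523233890533447265625. Using exponentiation by squaring, this requires 7 multiplications. The key idea: if the exponent is even, square the half-power; if odd, multiply by the base once.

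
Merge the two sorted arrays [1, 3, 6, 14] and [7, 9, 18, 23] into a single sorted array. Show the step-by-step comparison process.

Merging process:

Compare 1 vs 7: take 1 from left. Merged: [1]
Compare 3 vs 7: take 3 from left. Merged: [1, 3]
Compare 6 vs 7: take 6 from left. Merged: [1, 3, 6]
Compare 14 vs 7: take 7 from right. Merged: [1, 3, 6, 7]
Compare 14 vs 9: take 9 from right. Merged: [1, 3, 6, 7, 9]
Compare 14 vs 18: take 14 from left. Merged: [1, 3, 6, 7, 9, 14]
Append remaining from right: [18, 23]. Merged: [1, 3, 6, 7, 9, 14, 18, 23]

Final merged array: [1, 3, 6, 7, 9, 14, 18, 23]
Total comparisons: 6

The merged array is [1, 3, 6, 7, 9, 14, 18, 23], requiring 6 comparisons. The merge step runs in O(n) time where n is the total number of elements.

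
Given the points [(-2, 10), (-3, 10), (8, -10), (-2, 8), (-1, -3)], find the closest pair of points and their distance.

Computing all pairwise distances among 5 points:

d((-2, 10), (-3, 10)) = 1.0 <-- minimum
d((-2, 10), (8, -10)) = 22.3607
d((-2, 10), (-2, 8)) = 2.0
d((-2, 10), (-1, -3)) = 13.0384
d((-3, 10), (8, -10)) = 22.8254
d((-3, 10), (-2, 8)) = 2.2361
d((-3, 10), (-1, -3)) = 13.1529
d((8, -10), (-2, 8)) = 20.5913
d((8, -10), (-1, -3)) = 11.4018
d((-2, 8), (-1, -3)) = 11.0454

Closest pair: (-2, 10) and (-3, 10) with distance 1.0

The closest pair is (-2, 10) and (-3, 10) with Euclidean distance 1.0. For 5 points, brute-force pairwise comparison is shown above. For large n, the divide-and-conquer algorithm (sort by x, recurse on halves, check the dividing strip) achieves O(n log n).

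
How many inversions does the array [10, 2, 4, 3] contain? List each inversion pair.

Finding inversions in [10, 2, 4, 3]:

(0, 1): arr[0]=10 > arr[1]=2
(0, 2): arr[0]=10 > arr[2]=4
(0, 3): arr[0]=10 > arr[3]=3
(2, 3): arr[2]=4 > arr[3]=3

Total inversions: 4

The array has 4 inversion(s): (0,1), (0,2), (0,3), (2,3). Each pair (i,j) satisfies i < j and arr[i] > arr[j].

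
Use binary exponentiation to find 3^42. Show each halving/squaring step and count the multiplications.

Computing 3^42 by squaring (build up from 3^1; each line after the first costs one multiplication):

3^1 = 3
3^2 = (3^1)^2 = 3^2 = 9
3^4 = (3^2)^2 = 9^2 = 81
3^5 = 3 * 3^4 = 3 * 81 = 243
3^10 = (3^5)^2 = 243^2 = 59049
3^20 = (3^10)^2 = 59049^2 = 3486784401
3^21 = 3 * 3^20 = 3 * 3486784401 = 10460353203
3^42 = (3^21)^2 = 10460353203^2 = 109418989131512359209

Result: 109418989131512359209
Multiplications needed: 7 (7 lines after 3^1)

3^42 = 109418989131512359209. Using exponentiation by squaring, this requires 7 multiplications. The key idea: if the exponent is even, square the half-power; if odd, multiply by the base once.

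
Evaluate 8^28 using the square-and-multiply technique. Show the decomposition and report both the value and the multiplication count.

Computing 8^28 by squaring (build up from 8^1; each line after the first costs one multiplication):

8^1 = 8
8^2 = (8^1)^2 = 8^2 = 64
8^3 = 8 * 8^2 = 8 * 64 = 512
8^6 = (8^3)^2 = 512^2 = 262144
8^7 = 8 * 8^6 = 8 * 262144 = 2097152
8^14 = (8^7)^2 = 2097152^2 = 4398046511104
8^28 = (8^14)^2 = 4398046511104^2 = 19342813113834066795298816

Result: 19342813113834066795298816
Multiplications needed: 6 (6 lines after 8^1)

8^28 = 19342813113834066795298816. Using exponentiation by squaring, this requires 6 multiplications. The key idea: if the exponent is even, square the half-power; if odd, multiply by the base once.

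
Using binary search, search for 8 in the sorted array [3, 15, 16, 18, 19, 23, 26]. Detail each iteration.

Binary search for 8 in [3, 15, 16, 18, 19, 23, 26]:

lo=0, hi=6, mid=3, arr[mid]=18 -> 18 > 8, search left half
lo=0, hi=2, mid=1, arr[mid]=15 -> 15 > 8, search left half
lo=0, hi=0, mid=0, arr[mid]=3 -> 3 < 8, search right half
lo=1 > hi=0, target 8 not found

Binary search determines that 8 is not in the array after 3 comparisons. The search space was exhausted without finding the target.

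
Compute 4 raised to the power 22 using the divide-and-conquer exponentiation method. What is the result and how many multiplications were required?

Computing 4^22 by squaring (build up from 4^1; each line after the first costs one multiplication):

4^1 = 4
4^2 = (4^1)^2 = 4^2 = 16
4^4 = (4^2)^2 = 16^2 = 256
4^5 = 4 * 4^4 = 4 * 256 = 1024
4^10 = (4^5)^2 = 1024^2 = 1048576
4^11 = 4 * 4^10 = 4 * 1048576 = 4194304
4^22 = (4^11)^2 = 4194304^2 = 17592186044416

Result: 17592186044416
Multiplications needed: 6 (6 lines after 4^1)

4^22 = 17592186044416. Using exponentiation by squaring, this requires 6 multiplications. The key idea: if the exponent is even, square the half-power; if odd, multiply by the base once.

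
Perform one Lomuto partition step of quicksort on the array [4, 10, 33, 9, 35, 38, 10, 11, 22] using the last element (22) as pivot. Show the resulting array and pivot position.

Lomuto partition with pivot = 22:

Initial array: [4, 10, 33, 9, 35, 38, 10, 11, 22]

arr[0]=4 <= 22: swap with position 0, array becomes [4, 10, 33, 9, 35, 38, 10, 11, 22]
arr[1]=10 <= 22: swap with position 1, array becomes [4, 10, 33, 9, 35, 38, 10, 11, 22]
arr[2]=33 > 22: no swap
arr[3]=9 <= 22: swap with position 2, array becomes [4, 10, 9, 33, 35, 38, 10, 11, 22]
arr[4]=35 > 22: no swap
arr[5]=38 > 22: no swap
arr[6]=10 <= 22: swap with position 3, array becomes [4, 10, 9, 10, 35, 38, 33, 11, 22]
arr[7]=11 <= 22: swap with position 4, array becomes [4, 10, 9, 10, 11, 38, 33, 35, 22]

Place pivot at position 5: [4, 10, 9, 10, 11, 22, 33, 35, 38]
Pivot position: 5

After partitioning with pivot 22, the array becomes [4, 10, 9, 10, 11, 22, 33, 35, 38]. The pivot is placed at index 5. All elements to the left of the pivot are <= 22, and all elements to the right are > 22.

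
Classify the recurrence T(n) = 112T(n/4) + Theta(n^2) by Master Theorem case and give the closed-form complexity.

Master Theorem for T(n) = 112T(n/4) + O(n^2):

a = 112, b = 4, c = 2
log_b(a) = log_4(112) = 3.4037

Case 1: c = 2 < log_4(112) = 3.4037
T(n) = O(n^(log_4 112))

For T(n) = 112T(n/4) + O(n^2): log_4(112) = 3.4037. This is Case 1 of the Master Theorem (c < log_b(a), work dominated by leaves), giving O(n^(log_4 112)).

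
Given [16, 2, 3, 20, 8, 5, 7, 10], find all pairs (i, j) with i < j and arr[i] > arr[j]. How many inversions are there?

Finding inversions in [16, 2, 3, 20, 8, 5, 7, 10]:

(0, 1): arr[0]=16 > arr[1]=2
(0, 2): arr[0]=16 > arr[2]=3
(0, 4): arr[0]=16 > arr[4]=8
(0, 5): arr[0]=16 > arr[5]=5
(0, 6): arr[0]=16 > arr[6]=7
(0, 7): arr[0]=16 > arr[7]=10
(3, 4): arr[3]=20 > arr[4]=8
(3, 5): arr[3]=20 > arr[5]=5
(3, 6): arr[3]=20 > arr[6]=7
(3, 7): arr[3]=20 > arr[7]=10
(4, 5): arr[4]=8 > arr[5]=5
(4, 6): arr[4]=8 > arr[6]=7

Total inversions: 12

The array has 12 inversion(s): (0,1), (0,2), (0,4), (0,5), (0,6), (0,7), (3,4), (3,5), (3,6), (3,7), (4,5), (4,6). Each pair (i,j) satisfies i < j and arr[i] > arr[j].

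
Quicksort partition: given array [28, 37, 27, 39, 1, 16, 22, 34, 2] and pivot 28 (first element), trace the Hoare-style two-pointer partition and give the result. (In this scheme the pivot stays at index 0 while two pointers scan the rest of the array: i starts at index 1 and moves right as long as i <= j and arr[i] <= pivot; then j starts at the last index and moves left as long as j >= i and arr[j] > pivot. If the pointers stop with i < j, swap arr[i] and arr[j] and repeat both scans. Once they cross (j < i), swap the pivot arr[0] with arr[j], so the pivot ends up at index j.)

Hoare-style two-pointer partition with pivot = 28:

Initial array: [28, 37, 27, 39, 1, 16, 22, 34, 2]

Pointers start at i = 1, j = 8.
i stops at index 1 (arr[1]=37 > 28), j stops at index 8 (arr[8]=2 <= 28): swap arr[1] and arr[8], array becomes [28, 2, 27, 39, 1, 16, 22, 34, 37]
i stops at index 3 (arr[3]=39 > 28), j stops at index 6 (arr[6]=22 <= 28): swap arr[3] and arr[6], array becomes [28, 2, 27, 22, 1, 16, 39, 34, 37]
i ends at 6, j ends at 5: the pointers have crossed (j < i), so scanning stops.

Swap pivot arr[0] with arr[5] to place pivot at position 5: [16, 2, 27, 22, 1, 28, 39, 34, 37]
Pivot position: 5

After partitioning with pivot 28, the array becomes [16, 2, 27, 22, 1, 28, 39, 34, 37]. The pivot is placed at index 5. All elements to the left of the pivot are <= 28, and all elements to the right are > 28.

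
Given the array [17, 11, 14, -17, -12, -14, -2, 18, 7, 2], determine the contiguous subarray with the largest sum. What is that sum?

Using Kadane's algorithm on [17, 11, 14, -17, -12, -14, -2, 18, 7, 2]:

Scanning through the array:
Position 1 (value 11): max_ending_here = 28, max_so_far = 28
Position 2 (value 14): max_ending_here = 42, max_so_far = 42
Position 3 (value -17): max_ending_here = 25, max_so_far = 42
Position 4 (value -12): max_ending_here = 13, max_so_far = 42
Position 5 (value -14): max_ending_here = -1, max_so_far = 42
Position 6 (value -2): max_ending_here = -2, max_so_far = 42
Position 7 (value 18): max_ending_here = 18, max_so_far = 42
Position 8 (value 7): max_ending_here = 25, max_so_far = 42
Position 9 (value 2): max_ending_here = 27, max_so_far = 42

Maximum subarray: [17, 11, 14]
Maximum sum: 42

The maximum subarray is [17, 11, 14] with sum 42. This subarray runs from index 0 to index 2.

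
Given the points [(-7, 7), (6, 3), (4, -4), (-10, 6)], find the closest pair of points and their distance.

Computing all pairwise distances among 4 points:

d((-7, 7), (6, 3)) = 13.6015
d((-7, 7), (4, -4)) = 15.5563
d((-7, 7), (-10, 6)) = 3.1623 <-- minimum
d((6, 3), (4, -4)) = 7.2801
d((6, 3), (-10, 6)) = 16.2788
d((4, -4), (-10, 6)) = 17.2047

Closest pair: (-7, 7) and (-10, 6) with distance 3.1623

The closest pair is (-7, 7) and (-10, 6) with Euclidean distance 3.1623. For 4 points, brute-force pairwise comparison is shown above. For large n, the divide-and-conquer algorithm (sort by x, recurse on halves, check the dividing strip) achieves O(n log n).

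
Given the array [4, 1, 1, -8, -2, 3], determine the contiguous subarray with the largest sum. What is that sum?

Using Kadane's algorithm on [4, 1, 1, -8, -2, 3]:

Scanning through the array:
Position 1 (value 1): max_ending_here = 5, max_so_far = 5
Position 2 (value 1): max_ending_here = 6, max_so_far = 6
Position 3 (value -8): max_ending_here = -2, max_so_far = 6
Position 4 (value -2): max_ending_here = -2, max_so_far = 6
Position 5 (value 3): max_ending_here = 3, max_so_far = 6

Maximum subarray: [4, 1, 1]
Maximum sum: 6

The maximum subarray is [4, 1, 1] with sum 6. This subarray runs from index 0 to index 2.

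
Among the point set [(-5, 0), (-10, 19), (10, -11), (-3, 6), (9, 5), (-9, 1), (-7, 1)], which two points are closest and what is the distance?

Computing all pairwise distances among 7 points:

d((-5, 0), (-10, 19)) = 19.6469
d((-5, 0), (10, -11)) = 18.6011
d((-5, 0), (-3, 6)) = 6.3246
d((-5, 0), (9, 5)) = 14.8661
d((-5, 0), (-9, 1)) = 4.1231
d((-5, 0), (-7, 1)) = 2.2361
d((-10, 19), (10, -11)) = 36.0555
d((-10, 19), (-3, 6)) = 14.7648
d((-10, 19), (9, 5)) = 23.6008
d((-10, 19), (-9, 1)) = 18.0278
d((-10, 19), (-7, 1)) = 18.2483
d((10, -11), (-3, 6)) = 21.4009
d((10, -11), (9, 5)) = 16.0312
d((10, -11), (-9, 1)) = 22.4722
d((10, -11), (-7, 1)) = 20.8087
d((-3, 6), (9, 5)) = 12.0416
d((-3, 6), (-9, 1)) = 7.8102
d((-3, 6), (-7, 1)) = 6.4031
d((9, 5), (-9, 1)) = 18.4391
d((9, 5), (-7, 1)) = 16.4924
d((-9, 1), (-7, 1)) = 2.0 <-- minimum

Closest pair: (-9, 1) and (-7, 1) with distance 2.0

The closest pair is (-9, 1) and (-7, 1) with Euclidean distance 2.0. For 7 points, brute-force pairwise comparison is shown above. For large n, the divide-and-conquer algorithm (sort by x, recurse on halves, check the dividing strip) achieves O(n log n).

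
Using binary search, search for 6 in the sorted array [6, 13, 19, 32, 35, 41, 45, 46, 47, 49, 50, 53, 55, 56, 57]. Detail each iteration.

Binary search for 6 in [6, 13, 19, 32, 35, 41, 45, 46, 47, 49, 50, 53, 55, 56, 57]:

lo=0, hi=14, mid=7, arr[mid]=46 -> 46 > 6, search left half
lo=0, hi=6, mid=3, arr[mid]=32 -> 32 > 6, search left half
lo=0, hi=2, mid=1, arr[mid]=13 -> 13 > 6, search left half
lo=0, hi=0, mid=0, arr[mid]=6 -> Found target at index 0!

Binary search finds 6 at index 0 after 4 comparisons. The search repeatedly halves the search space by comparing with the middle element.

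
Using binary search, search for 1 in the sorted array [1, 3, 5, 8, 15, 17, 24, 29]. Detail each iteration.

Binary search for 1 in [1, 3, 5, 8, 15, 17, 24, 29]:

lo=0, hi=7, mid=3, arr[mid]=8 -> 8 > 1, search left half
lo=0, hi=2, mid=1, arr[mid]=3 -> 3 > 1, search left half
lo=0, hi=0, mid=0, arr[mid]=1 -> Found target at index 0!

Binary search finds 1 at index 0 after 3 comparisons. The search repeatedly halves the search space by comparing with the middle element.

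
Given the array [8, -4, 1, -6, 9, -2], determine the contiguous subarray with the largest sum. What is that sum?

Using Kadane's algorithm on [8, -4, 1, -6, 9, -2]:

Scanning through the array:
Position 1 (value -4): max_ending_here = 4, max_so_far = 8
Position 2 (value 1): max_ending_here = 5, max_so_far = 8
Position 3 (value -6): max_ending_here = -1, max_so_far = 8
Position 4 (value 9): max_ending_here = 9, max_so_far = 9
Position 5 (value -2): max_ending_here = 7, max_so_far = 9

Maximum subarray: [9]
Maximum sum: 9

The maximum subarray is [9] with sum 9. This subarray runs from index 4 to index 4.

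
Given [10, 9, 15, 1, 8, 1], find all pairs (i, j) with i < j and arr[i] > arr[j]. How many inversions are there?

Finding inversions in [10, 9, 15, 1, 8, 1]:

(0, 1): arr[0]=10 > arr[1]=9
(0, 3): arr[0]=10 > arr[3]=1
(0, 4): arr[0]=10 > arr[4]=8
(0, 5): arr[0]=10 > arr[5]=1
(1, 3): arr[1]=9 > arr[3]=1
(1, 4): arr[1]=9 > arr[4]=8
(1, 5): arr[1]=9 > arr[5]=1
(2, 3): arr[2]=15 > arr[3]=1
(2, 4): arr[2]=15 > arr[4]=8
(2, 5): arr[2]=15 > arr[5]=1
(4, 5): arr[4]=8 > arr[5]=1

Total inversions: 11

The array has 11 inversion(s): (0,1), (0,3), (0,4), (0,5), (1,3), (1,4), (1,5), (2,3), (2,4), (2,5), (4,5). Each pair (i,j) satisfies i < j and arr[i] > arr[j].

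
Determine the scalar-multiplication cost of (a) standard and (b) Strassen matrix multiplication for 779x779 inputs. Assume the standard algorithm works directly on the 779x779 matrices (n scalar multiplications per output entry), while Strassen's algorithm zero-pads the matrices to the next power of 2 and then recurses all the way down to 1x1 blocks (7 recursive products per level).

Matrix multiplication for 779x779 matrices:

Strassen's algorithm requires power-of-2 dimensions. Pad 779x779 to 1024x1024 (next power of 2).

Standard algorithm: 779^3 = 472729139 multiplications
Strassen's algorithm: 7^(log2(1024)) = 7^10 = 282475249 multiplications
Savings: 472729139 - 282475249 = 190253890 multiplications

Standard: 472729139 multiplications (779^3). Strassen: 282475249 multiplications (7^10, after padding to 1024x1024). Strassen reduces 8 recursive multiplications to 7 at each level.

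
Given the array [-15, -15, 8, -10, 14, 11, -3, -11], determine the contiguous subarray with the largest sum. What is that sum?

Using Kadane's algorithm on [-15, -15, 8, -10, 14, 11, -3, -11]:

Scanning through the array:
Position 1 (value -15): max_ending_here = -15, max_so_far = -15
Position 2 (value 8): max_ending_here = 8, max_so_far = 8
Position 3 (value -10): max_ending_here = -2, max_so_far = 8
Position 4 (value 14): max_ending_here = 14, max_so_far = 14
Position 5 (value 11): max_ending_here = 25, max_so_far = 25
Position 6 (value -3): max_ending_here = 22, max_so_far = 25
Position 7 (value -11): max_ending_here = 11, max_so_far = 25

Maximum subarray: [14, 11]
Maximum sum: 25

The maximum subarray is [14, 11] with sum 25. This subarray runs from index 4 to index 5.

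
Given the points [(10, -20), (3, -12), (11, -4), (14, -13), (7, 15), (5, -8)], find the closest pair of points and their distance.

Computing all pairwise distances among 6 points:

d((10, -20), (3, -12)) = 10.6301
d((10, -20), (11, -4)) = 16.0312
d((10, -20), (14, -13)) = 8.0623
d((10, -20), (7, 15)) = 35.1283
d((10, -20), (5, -8)) = 13.0
d((3, -12), (11, -4)) = 11.3137
d((3, -12), (14, -13)) = 11.0454
d((3, -12), (7, 15)) = 27.2947
d((3, -12), (5, -8)) = 4.4721 <-- minimum
d((11, -4), (14, -13)) = 9.4868
d((11, -4), (7, 15)) = 19.4165
d((11, -4), (5, -8)) = 7.2111
d((14, -13), (7, 15)) = 28.8617
d((14, -13), (5, -8)) = 10.2956
d((7, 15), (5, -8)) = 23.0868

Closest pair: (3, -12) and (5, -8) with distance 4.4721

The closest pair is (3, -12) and (5, -8) with Euclidean distance 4.4721. For 6 points, brute-force pairwise comparison is shown above. For large n, the divide-and-conquer algorithm (sort by x, recurse on halves, check the dividing strip) achieves O(n log n).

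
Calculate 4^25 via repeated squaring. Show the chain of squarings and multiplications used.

Computing 4^25 by squaring (build up from 4^1; each line after the first costs one multiplication):

4^1 = 4
4^2 = (4^1)^2 = 4^2 = 16
4^3 = 4 * 4^2 = 4 * 16 = 64
4^6 = (4^3)^2 = 64^2 = 4096
4^12 = (4^6)^2 = 4096^2 = 16777216
4^24 = (4^12)^2 = 16777216^2 = 281474976710656
4^25 = 4 * 4^24 = 4 * 281474976710656 = 1125899906842624

Result: 1125899906842624
Multiplications needed: 6 (6 lines after 4^1)

4^25 = 1125899906842624. Using exponentiation by squaring, this requires 6 multiplications. The key idea: if the exponent is even, square the half-power; if odd, multiply by the base once.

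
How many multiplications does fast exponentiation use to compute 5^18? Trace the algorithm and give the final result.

Computing 5^18 by squaring (build up from 5^1; each line after the first costs one multiplication):

5^1 = 5
5^2 = (5^1)^2 = 5^2 = 25
5^4 = (5^2)^2 = 25^2 = 625
5^8 = (5^4)^2 = 625^2 = 390625
5^9 = 5 * 5^8 = 5 * 390625 = 1953125
5^18 = (5^9)^2 = 1953125^2 = 3814697265625

Result: 3814697265625
Multiplications needed: 5 (5 lines after 5^1)

5^18 = 3814697265625. Using exponentiation by squaring, this requires 5 multiplications. The key idea: if the exponent is even, square the half-power; if odd, multiply by the base once.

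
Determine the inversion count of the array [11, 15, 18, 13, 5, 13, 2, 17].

Finding inversions in [11, 15, 18, 13, 5, 13, 2, 17]:

(0, 4): arr[0]=11 > arr[4]=5
(0, 6): arr[0]=11 > arr[6]=2
(1, 3): arr[1]=15 > arr[3]=13
(1, 4): arr[1]=15 > arr[4]=5
(1, 5): arr[1]=15 > arr[5]=13
(1, 6): arr[1]=15 > arr[6]=2
(2, 3): arr[2]=18 > arr[3]=13
(2, 4): arr[2]=18 > arr[4]=5
(2, 5): arr[2]=18 > arr[5]=13
(2, 6): arr[2]=18 > arr[6]=2
(2, 7): arr[2]=18 > arr[7]=17
(3, 4): arr[3]=13 > arr[4]=5
(3, 6): arr[3]=13 > arr[6]=2
(4, 6): arr[4]=5 > arr[6]=2
(5, 6): arr[5]=13 > arr[6]=2

Total inversions: 15

The array has 15 inversion(s): (0,4), (0,6), (1,3), (1,4), (1,5), (1,6), (2,3), (2,4), (2,5), (2,6), (2,7), (3,4), (3,6), (4,6), (5,6). Each pair (i,j) satisfies i < j and arr[i] > arr[j].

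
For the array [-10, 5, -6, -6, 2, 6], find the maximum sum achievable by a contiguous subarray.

Using Kadane's algorithm on [-10, 5, -6, -6, 2, 6]:

Scanning through the array:
Position 1 (value 5): max_ending_here = 5, max_so_far = 5
Position 2 (value -6): max_ending_here = -1, max_so_far = 5
Position 3 (value -6): max_ending_here = -6, max_so_far = 5
Position 4 (value 2): max_ending_here = 2, max_so_far = 5
Position 5 (value 6): max_ending_here = 8, max_so_far = 8

Maximum subarray: [2, 6]
Maximum sum: 8

The maximum subarray is [2, 6] with sum 8. This subarray runs from index 4 to index 5.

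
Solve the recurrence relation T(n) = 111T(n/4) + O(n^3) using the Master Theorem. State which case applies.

Master Theorem for T(n) = 111T(n/4) + O(n^3):

a = 111, b = 4, c = 3
log_b(a) = log_4(111) = 3.3972

Case 1: c = 3 < log_4(111) = 3.3972
T(n) = O(n^(log_4 111))

For T(n) = 111T(n/4) + O(n^3): log_4(111) = 3.3972. This is Case 1 of the Master Theorem (c < log_b(a), work dominated by leaves), giving O(n^(log_4 111)).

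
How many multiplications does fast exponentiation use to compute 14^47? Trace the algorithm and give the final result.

Computing 14^47 by squaring (build up from 14^1; each line after the first costs one multiplication):

14^1 = 14
14^2 = (14^1)^2 = 14^2 = 196
14^4 = (14^2)^2 = 196^2 = 38416
14^5 = 14 * 14^4 = 14 * 38416 = 537824
14^10 = (14^5)^2 = 537824^2 = 289254654976
14^11 = 14 * 14^10 = 14 * 289254654976 = 4049565169664
14^22 = (14^11)^2 = 4049565169664^2 = 16398978063355821105872896
14^23 = 14 * 14^22 = 14 * 16398978063355821105872896 = 229585692886981495482220544
14^46 = (14^23)^2 = 229585692886981495482220544^2 = 52709590378395385649697127909589319306203213055655936
14^47 = 14 * 14^46 = 14 * 52709590378395385649697127909589319306203213055655936 = 737934265297535399095759790734250470286844982779183104

Result: 737934265297535399095759790734250470286844982779183104
Multiplications needed: 9 (9 lines after 14^1)

14^47 = 737934265297535399095759790734250470286844982779183104. Using exponentiation by squaring, this requires 9 multiplications. The key idea: if the exponent is even, square the half-power; if odd, multiply by the base once.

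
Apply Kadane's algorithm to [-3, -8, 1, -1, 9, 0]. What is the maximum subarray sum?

Using Kadane's algorithm on [-3, -8, 1, -1, 9, 0]:

Scanning through the array:
Position 1 (value -8): max_ending_here = -8, max_so_far = -3
Position 2 (value 1): max_ending_here = 1, max_so_far = 1
Position 3 (value -1): max_ending_here = 0, max_so_far = 1
Position 4 (value 9): max_ending_here = 9, max_so_far = 9
Position 5 (value 0): max_ending_here = 9, max_so_far = 9

Maximum subarray: [1, -1, 9]
Maximum sum: 9

The maximum subarray is [1, -1, 9] with sum 9. This subarray runs from index 2 to index 4.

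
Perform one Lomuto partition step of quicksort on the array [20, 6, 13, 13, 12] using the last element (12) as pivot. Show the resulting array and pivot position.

Lomuto partition with pivot = 12:

Initial array: [20, 6, 13, 13, 12]

arr[0]=20 > 12: no swap
arr[1]=6 <= 12: swap with position 0, array becomes [6, 20, 13, 13, 12]
arr[2]=13 > 12: no swap
arr[3]=13 > 12: no swap

Place pivot at position 1: [6, 12, 13, 13, 20]
Pivot position: 1

After partitioning with pivot 12, the array becomes [6, 12, 13, 13, 20]. The pivot is placed at index 1. All elements to the left of the pivot are <= 12, and all elements to the right are > 12.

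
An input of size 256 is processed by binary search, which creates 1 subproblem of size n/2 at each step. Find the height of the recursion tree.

For divide and conquer with division factor 2:

Problem sizes at each level:
Level 0: 256
Level 1: 128
Level 2: 64
Level 3: 32
Level 4: 16
Level 5: 8
Level 6: 4
Level 7: 2
Level 8: 1

The root is level 0 and the size-1 base case is level 8 (the tree spans levels 0 through 8, i.e. 9 levels counting the root), so the depth is the number of divisions: log_2(256) = 8

The recursion tree depth is log_2(256) = 8. At each level, the problem size is divided by 2, so it takes 8 divisions to reduce to a base case of size 1. The algorithm makes 1 recursive call at each level.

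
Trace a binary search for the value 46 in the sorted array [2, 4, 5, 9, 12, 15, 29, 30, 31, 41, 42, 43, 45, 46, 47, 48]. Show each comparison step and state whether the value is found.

Binary search for 46 in [2, 4, 5, 9, 12, 15, 29, 30, 31, 41, 42, 43, 45, 46, 47, 48]:

lo=0, hi=15, mid=7, arr[mid]=30 -> 30 < 46, search right half
lo=8, hi=15, mid=11, arr[mid]=43 -> 43 < 46, search right half
lo=12, hi=15, mid=13, arr[mid]=46 -> Found target at index 13!

Binary search finds 46 at index 13 after 3 comparisons. The search repeatedly halves the search space by comparing with the middle element.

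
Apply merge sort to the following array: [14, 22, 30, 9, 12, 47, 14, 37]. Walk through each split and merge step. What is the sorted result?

Merge sort trace:

Split: [14, 22, 30, 9, 12, 47, 14, 37] -> [14, 22, 30, 9] and [12, 47, 14, 37]
  Split: [14, 22, 30, 9] -> [14, 22] and [30, 9]
    Split: [14, 22] -> [14] and [22]
    Merge: [14] + [22] -> [14, 22]
    Split: [30, 9] -> [30] and [9]
    Merge: [30] + [9] -> [9, 30]
  Merge: [14, 22] + [9, 30] -> [9, 14, 22, 30]
  Split: [12, 47, 14, 37] -> [12, 47] and [14, 37]
    Split: [12, 47] -> [12] and [47]
    Merge: [12] + [47] -> [12, 47]
    Split: [14, 37] -> [14] and [37]
    Merge: [14] + [37] -> [14, 37]
  Merge: [12, 47] + [14, 37] -> [12, 14, 37, 47]
Merge: [9, 14, 22, 30] + [12, 14, 37, 47] -> [9, 12, 14, 14, 22, 30, 37, 47]

Final sorted array: [9, 12, 14, 14, 22, 30, 37, 47]

The merge sort proceeds by recursively splitting the array and merging sorted halves.
After all merges, the sorted array is [9, 12, 14, 14, 22, 30, 37, 47].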